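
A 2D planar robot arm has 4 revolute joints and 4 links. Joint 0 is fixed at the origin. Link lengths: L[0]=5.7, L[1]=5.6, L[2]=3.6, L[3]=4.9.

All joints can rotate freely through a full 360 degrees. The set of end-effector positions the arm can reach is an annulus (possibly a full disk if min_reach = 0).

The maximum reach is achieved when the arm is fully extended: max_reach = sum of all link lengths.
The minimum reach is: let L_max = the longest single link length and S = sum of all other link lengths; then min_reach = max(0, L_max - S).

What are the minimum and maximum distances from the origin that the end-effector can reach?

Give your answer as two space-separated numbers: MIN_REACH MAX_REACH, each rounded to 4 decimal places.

Link lengths: [5.7, 5.6, 3.6, 4.9]
max_reach = 5.7 + 5.6 + 3.6 + 4.9 = 19.8
L_max = max([5.7, 5.6, 3.6, 4.9]) = 5.7
S (sum of others) = 19.8 - 5.7 = 14.1
min_reach = max(0, 5.7 - 14.1) = max(0, -8.4) = 0

Answer: 0.0000 19.8000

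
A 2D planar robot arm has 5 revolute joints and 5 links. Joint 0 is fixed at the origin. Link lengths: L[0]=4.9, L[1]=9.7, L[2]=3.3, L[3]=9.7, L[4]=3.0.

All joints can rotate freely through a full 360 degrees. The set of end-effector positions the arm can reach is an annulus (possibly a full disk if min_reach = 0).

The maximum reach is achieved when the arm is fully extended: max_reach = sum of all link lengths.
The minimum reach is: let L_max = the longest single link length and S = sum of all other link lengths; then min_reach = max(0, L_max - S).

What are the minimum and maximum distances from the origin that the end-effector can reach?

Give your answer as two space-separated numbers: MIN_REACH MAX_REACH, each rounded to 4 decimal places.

Answer: 0.0000 30.6000

Derivation:
Link lengths: [4.9, 9.7, 3.3, 9.7, 3.0]
max_reach = 4.9 + 9.7 + 3.3 + 9.7 + 3 = 30.6
L_max = max([4.9, 9.7, 3.3, 9.7, 3.0]) = 9.7
S (sum of others) = 30.6 - 9.7 = 20.9
min_reach = max(0, 9.7 - 20.9) = max(0, -11.2) = 0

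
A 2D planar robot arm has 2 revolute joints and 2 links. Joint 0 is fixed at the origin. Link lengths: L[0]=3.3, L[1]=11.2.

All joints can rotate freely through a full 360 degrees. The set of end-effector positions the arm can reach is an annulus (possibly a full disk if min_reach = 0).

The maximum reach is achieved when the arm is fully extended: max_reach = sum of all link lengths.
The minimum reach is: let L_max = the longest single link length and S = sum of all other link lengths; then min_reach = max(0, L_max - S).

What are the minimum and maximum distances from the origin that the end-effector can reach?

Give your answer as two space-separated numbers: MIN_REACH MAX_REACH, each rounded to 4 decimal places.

Answer: 7.9000 14.5000

Derivation:
Link lengths: [3.3, 11.2]
max_reach = 3.3 + 11.2 = 14.5
L_max = max([3.3, 11.2]) = 11.2
S (sum of others) = 14.5 - 11.2 = 3.3
min_reach = max(0, 11.2 - 3.3) = max(0, 7.9) = 7.9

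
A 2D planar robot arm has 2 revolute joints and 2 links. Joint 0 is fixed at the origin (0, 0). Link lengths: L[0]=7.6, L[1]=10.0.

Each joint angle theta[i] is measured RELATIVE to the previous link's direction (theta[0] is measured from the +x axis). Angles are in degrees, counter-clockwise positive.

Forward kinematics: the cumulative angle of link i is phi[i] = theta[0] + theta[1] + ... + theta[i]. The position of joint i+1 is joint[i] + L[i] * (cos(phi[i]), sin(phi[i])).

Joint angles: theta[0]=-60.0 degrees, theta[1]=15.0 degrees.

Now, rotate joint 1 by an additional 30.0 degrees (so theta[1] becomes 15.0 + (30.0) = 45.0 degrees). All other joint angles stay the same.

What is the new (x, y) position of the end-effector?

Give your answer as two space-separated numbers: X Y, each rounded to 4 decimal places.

joint[0] = (0.0000, 0.0000)  (base)
link 0: phi[0] = -60 = -60 deg
  cos(-60 deg) = 0.5000, sin(-60 deg) = -0.8660
  joint[1] = (0.0000, 0.0000) + 7.6 * (0.5000, -0.8660) = (0.0000 + 3.8000, 0.0000 + -6.5818) = (3.8000, -6.5818)
link 1: phi[1] = -60 + 45 = -15 deg
  cos(-15 deg) = 0.9659, sin(-15 deg) = -0.2588
  joint[2] = (3.8000, -6.5818) + 10 * (0.9659, -0.2588) = (3.8000 + 9.6593, -6.5818 + -2.5882) = (13.4593, -9.1700)
End effector: (13.4593, -9.1700)

Answer: 13.4593 -9.1700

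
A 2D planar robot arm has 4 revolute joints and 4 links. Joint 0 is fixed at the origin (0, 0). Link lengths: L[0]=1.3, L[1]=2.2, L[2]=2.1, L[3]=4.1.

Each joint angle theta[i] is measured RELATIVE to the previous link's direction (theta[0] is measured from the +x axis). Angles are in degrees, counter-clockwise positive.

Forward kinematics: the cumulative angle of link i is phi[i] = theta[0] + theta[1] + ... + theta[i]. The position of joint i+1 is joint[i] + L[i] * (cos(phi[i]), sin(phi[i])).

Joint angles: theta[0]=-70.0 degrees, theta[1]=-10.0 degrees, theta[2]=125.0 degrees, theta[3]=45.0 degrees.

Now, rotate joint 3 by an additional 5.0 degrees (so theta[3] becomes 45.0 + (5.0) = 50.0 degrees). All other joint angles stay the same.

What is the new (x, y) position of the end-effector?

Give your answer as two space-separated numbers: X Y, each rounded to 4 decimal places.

joint[0] = (0.0000, 0.0000)  (base)
link 0: phi[0] = -70 = -70 deg
  cos(-70 deg) = 0.3420, sin(-70 deg) = -0.9397
  joint[1] = (0.0000, 0.0000) + 1.3 * (0.3420, -0.9397) = (0.0000 + 0.4446, 0.0000 + -1.2216) = (0.4446, -1.2216)
link 1: phi[1] = -70 + -10 = -80 deg
  cos(-80 deg) = 0.1736, sin(-80 deg) = -0.9848
  joint[2] = (0.4446, -1.2216) + 2.2 * (0.1736, -0.9848) = (0.4446 + 0.3820, -1.2216 + -2.1666) = (0.8267, -3.3882)
link 2: phi[2] = -70 + -10 + 125 = 45 deg
  cos(45 deg) = 0.7071, sin(45 deg) = 0.7071
  joint[3] = (0.8267, -3.3882) + 2.1 * (0.7071, 0.7071) = (0.8267 + 1.4849, -3.3882 + 1.4849) = (2.3116, -1.9033)
link 3: phi[3] = -70 + -10 + 125 + 50 = 95 deg
  cos(95 deg) = -0.0872, sin(95 deg) = 0.9962
  joint[4] = (2.3116, -1.9033) + 4.1 * (-0.0872, 0.9962) = (2.3116 + -0.3573, -1.9033 + 4.0844) = (1.9542, 2.1811)
End effector: (1.9542, 2.1811)

Answer: 1.9542 2.1811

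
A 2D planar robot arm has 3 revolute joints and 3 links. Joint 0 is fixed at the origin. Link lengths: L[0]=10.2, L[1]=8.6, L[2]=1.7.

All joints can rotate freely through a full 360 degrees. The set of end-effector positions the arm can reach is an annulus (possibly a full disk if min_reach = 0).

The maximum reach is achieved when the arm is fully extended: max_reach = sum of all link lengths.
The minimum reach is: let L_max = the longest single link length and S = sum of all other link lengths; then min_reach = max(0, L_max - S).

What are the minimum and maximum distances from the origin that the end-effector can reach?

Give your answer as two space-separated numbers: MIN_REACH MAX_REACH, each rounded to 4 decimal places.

Answer: 0.0000 20.5000

Derivation:
Link lengths: [10.2, 8.6, 1.7]
max_reach = 10.2 + 8.6 + 1.7 = 20.5
L_max = max([10.2, 8.6, 1.7]) = 10.2
S (sum of others) = 20.5 - 10.2 = 10.3
min_reach = max(0, 10.2 - 10.3) = max(0, -0.1) = 0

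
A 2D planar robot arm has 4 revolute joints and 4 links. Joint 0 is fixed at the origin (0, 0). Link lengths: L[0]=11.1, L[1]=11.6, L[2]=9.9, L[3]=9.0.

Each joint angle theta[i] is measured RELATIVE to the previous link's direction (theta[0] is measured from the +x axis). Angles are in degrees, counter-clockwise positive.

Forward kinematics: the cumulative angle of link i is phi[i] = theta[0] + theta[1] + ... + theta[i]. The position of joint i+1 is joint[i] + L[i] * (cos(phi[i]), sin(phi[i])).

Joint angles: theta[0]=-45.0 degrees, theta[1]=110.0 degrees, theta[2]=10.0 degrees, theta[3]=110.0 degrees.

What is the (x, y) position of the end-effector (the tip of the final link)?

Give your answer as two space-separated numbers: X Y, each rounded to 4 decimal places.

Answer: 6.3478 11.4425

Derivation:
joint[0] = (0.0000, 0.0000)  (base)
link 0: phi[0] = -45 = -45 deg
  cos(-45 deg) = 0.7071, sin(-45 deg) = -0.7071
  joint[1] = (0.0000, 0.0000) + 11.1 * (0.7071, -0.7071) = (0.0000 + 7.8489, 0.0000 + -7.8489) = (7.8489, -7.8489)
link 1: phi[1] = -45 + 110 = 65 deg
  cos(65 deg) = 0.4226, sin(65 deg) = 0.9063
  joint[2] = (7.8489, -7.8489) + 11.6 * (0.4226, 0.9063) = (7.8489 + 4.9024, -7.8489 + 10.5132) = (12.7513, 2.6643)
link 2: phi[2] = -45 + 110 + 10 = 75 deg
  cos(75 deg) = 0.2588, sin(75 deg) = 0.9659
  joint[3] = (12.7513, 2.6643) + 9.9 * (0.2588, 0.9659) = (12.7513 + 2.5623, 2.6643 + 9.5627) = (15.3136, 12.2270)
link 3: phi[3] = -45 + 110 + 10 + 110 = 185 deg
  cos(185 deg) = -0.9962, sin(185 deg) = -0.0872
  joint[4] = (15.3136, 12.2270) + 9 * (-0.9962, -0.0872) = (15.3136 + -8.9658, 12.2270 + -0.7844) = (6.3478, 11.4425)
End effector: (6.3478, 11.4425)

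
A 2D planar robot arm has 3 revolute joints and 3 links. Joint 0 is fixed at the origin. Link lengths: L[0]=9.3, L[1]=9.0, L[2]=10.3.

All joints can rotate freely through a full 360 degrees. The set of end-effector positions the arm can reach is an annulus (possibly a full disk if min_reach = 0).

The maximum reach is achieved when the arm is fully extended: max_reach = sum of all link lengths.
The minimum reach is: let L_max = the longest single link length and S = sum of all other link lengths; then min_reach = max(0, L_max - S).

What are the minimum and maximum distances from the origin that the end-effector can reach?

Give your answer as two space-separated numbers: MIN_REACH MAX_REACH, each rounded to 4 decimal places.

Answer: 0.0000 28.6000

Derivation:
Link lengths: [9.3, 9.0, 10.3]
max_reach = 9.3 + 9 + 10.3 = 28.6
L_max = max([9.3, 9.0, 10.3]) = 10.3
S (sum of others) = 28.6 - 10.3 = 18.3
min_reach = max(0, 10.3 - 18.3) = max(0, -8) = 0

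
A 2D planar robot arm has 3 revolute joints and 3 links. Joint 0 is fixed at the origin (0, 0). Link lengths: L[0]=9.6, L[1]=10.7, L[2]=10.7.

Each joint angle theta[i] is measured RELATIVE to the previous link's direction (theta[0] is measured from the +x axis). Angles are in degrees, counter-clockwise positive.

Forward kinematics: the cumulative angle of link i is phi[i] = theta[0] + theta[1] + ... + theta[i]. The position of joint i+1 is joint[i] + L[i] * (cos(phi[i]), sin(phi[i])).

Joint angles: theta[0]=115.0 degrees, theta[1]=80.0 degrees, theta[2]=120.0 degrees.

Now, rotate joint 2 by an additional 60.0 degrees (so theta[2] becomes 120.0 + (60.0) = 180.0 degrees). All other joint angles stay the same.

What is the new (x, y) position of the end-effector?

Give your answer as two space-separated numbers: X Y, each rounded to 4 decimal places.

Answer: -4.0571 8.7006

Derivation:
joint[0] = (0.0000, 0.0000)  (base)
link 0: phi[0] = 115 = 115 deg
  cos(115 deg) = -0.4226, sin(115 deg) = 0.9063
  joint[1] = (0.0000, 0.0000) + 9.6 * (-0.4226, 0.9063) = (0.0000 + -4.0571, 0.0000 + 8.7006) = (-4.0571, 8.7006)
link 1: phi[1] = 115 + 80 = 195 deg
  cos(195 deg) = -0.9659, sin(195 deg) = -0.2588
  joint[2] = (-4.0571, 8.7006) + 10.7 * (-0.9659, -0.2588) = (-4.0571 + -10.3354, 8.7006 + -2.7694) = (-14.3925, 5.9312)
link 2: phi[2] = 115 + 80 + 180 = 375 deg
  cos(375 deg) = 0.9659, sin(375 deg) = 0.2588
  joint[3] = (-14.3925, 5.9312) + 10.7 * (0.9659, 0.2588) = (-14.3925 + 10.3354, 5.9312 + 2.7694) = (-4.0571, 8.7006)
End effector: (-4.0571, 8.7006)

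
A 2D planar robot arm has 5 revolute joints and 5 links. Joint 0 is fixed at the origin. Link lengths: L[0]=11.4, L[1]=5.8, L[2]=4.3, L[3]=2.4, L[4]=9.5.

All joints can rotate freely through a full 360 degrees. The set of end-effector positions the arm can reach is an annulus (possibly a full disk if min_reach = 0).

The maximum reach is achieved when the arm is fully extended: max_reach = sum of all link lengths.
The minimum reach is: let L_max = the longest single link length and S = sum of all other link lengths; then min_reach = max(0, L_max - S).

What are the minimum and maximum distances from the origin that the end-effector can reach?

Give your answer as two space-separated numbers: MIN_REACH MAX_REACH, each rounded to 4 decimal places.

Link lengths: [11.4, 5.8, 4.3, 2.4, 9.5]
max_reach = 11.4 + 5.8 + 4.3 + 2.4 + 9.5 = 33.4
L_max = max([11.4, 5.8, 4.3, 2.4, 9.5]) = 11.4
S (sum of others) = 33.4 - 11.4 = 22
min_reach = max(0, 11.4 - 22) = max(0, -10.6) = 0

Answer: 0.0000 33.4000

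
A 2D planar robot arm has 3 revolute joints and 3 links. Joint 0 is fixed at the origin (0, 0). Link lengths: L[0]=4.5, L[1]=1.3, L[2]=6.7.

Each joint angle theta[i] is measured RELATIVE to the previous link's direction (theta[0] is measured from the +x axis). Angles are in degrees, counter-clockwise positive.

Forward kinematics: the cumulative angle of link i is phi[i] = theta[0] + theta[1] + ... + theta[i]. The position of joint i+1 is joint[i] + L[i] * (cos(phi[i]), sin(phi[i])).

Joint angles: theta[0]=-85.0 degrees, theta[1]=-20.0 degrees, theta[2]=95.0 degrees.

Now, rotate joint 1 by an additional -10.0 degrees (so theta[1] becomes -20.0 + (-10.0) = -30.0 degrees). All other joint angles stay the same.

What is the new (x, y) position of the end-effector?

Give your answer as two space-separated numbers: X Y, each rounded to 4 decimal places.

joint[0] = (0.0000, 0.0000)  (base)
link 0: phi[0] = -85 = -85 deg
  cos(-85 deg) = 0.0872, sin(-85 deg) = -0.9962
  joint[1] = (0.0000, 0.0000) + 4.5 * (0.0872, -0.9962) = (0.0000 + 0.3922, 0.0000 + -4.4829) = (0.3922, -4.4829)
link 1: phi[1] = -85 + -30 = -115 deg
  cos(-115 deg) = -0.4226, sin(-115 deg) = -0.9063
  joint[2] = (0.3922, -4.4829) + 1.3 * (-0.4226, -0.9063) = (0.3922 + -0.5494, -4.4829 + -1.1782) = (-0.1572, -5.6611)
link 2: phi[2] = -85 + -30 + 95 = -20 deg
  cos(-20 deg) = 0.9397, sin(-20 deg) = -0.3420
  joint[3] = (-0.1572, -5.6611) + 6.7 * (0.9397, -0.3420) = (-0.1572 + 6.2959, -5.6611 + -2.2915) = (6.1387, -7.9526)
End effector: (6.1387, -7.9526)

Answer: 6.1387 -7.9526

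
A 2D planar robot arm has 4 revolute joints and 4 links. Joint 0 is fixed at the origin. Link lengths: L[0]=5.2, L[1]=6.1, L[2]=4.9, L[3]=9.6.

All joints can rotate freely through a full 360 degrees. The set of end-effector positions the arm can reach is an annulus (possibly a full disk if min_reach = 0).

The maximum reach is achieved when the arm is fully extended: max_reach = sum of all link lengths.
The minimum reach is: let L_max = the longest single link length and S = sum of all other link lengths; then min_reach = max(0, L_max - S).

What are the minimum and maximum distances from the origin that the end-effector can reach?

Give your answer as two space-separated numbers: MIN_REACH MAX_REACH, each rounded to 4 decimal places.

Link lengths: [5.2, 6.1, 4.9, 9.6]
max_reach = 5.2 + 6.1 + 4.9 + 9.6 = 25.8
L_max = max([5.2, 6.1, 4.9, 9.6]) = 9.6
S (sum of others) = 25.8 - 9.6 = 16.2
min_reach = max(0, 9.6 - 16.2) = max(0, -6.6) = 0

Answer: 0.0000 25.8000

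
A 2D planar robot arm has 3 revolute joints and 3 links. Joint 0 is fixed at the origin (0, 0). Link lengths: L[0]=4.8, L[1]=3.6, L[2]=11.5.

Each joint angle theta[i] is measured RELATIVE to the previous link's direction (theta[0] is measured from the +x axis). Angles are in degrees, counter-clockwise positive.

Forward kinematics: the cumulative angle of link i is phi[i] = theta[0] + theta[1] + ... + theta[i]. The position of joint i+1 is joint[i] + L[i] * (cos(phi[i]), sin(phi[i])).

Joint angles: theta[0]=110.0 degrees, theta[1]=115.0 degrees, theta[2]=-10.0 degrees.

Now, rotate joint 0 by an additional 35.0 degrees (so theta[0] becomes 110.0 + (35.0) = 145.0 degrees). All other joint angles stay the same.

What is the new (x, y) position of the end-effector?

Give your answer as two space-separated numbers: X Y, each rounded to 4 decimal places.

Answer: -8.4903 -11.5986

Derivation:
joint[0] = (0.0000, 0.0000)  (base)
link 0: phi[0] = 145 = 145 deg
  cos(145 deg) = -0.8192, sin(145 deg) = 0.5736
  joint[1] = (0.0000, 0.0000) + 4.8 * (-0.8192, 0.5736) = (0.0000 + -3.9319, 0.0000 + 2.7532) = (-3.9319, 2.7532)
link 1: phi[1] = 145 + 115 = 260 deg
  cos(260 deg) = -0.1736, sin(260 deg) = -0.9848
  joint[2] = (-3.9319, 2.7532) + 3.6 * (-0.1736, -0.9848) = (-3.9319 + -0.6251, 2.7532 + -3.5453) = (-4.5571, -0.7921)
link 2: phi[2] = 145 + 115 + -10 = 250 deg
  cos(250 deg) = -0.3420, sin(250 deg) = -0.9397
  joint[3] = (-4.5571, -0.7921) + 11.5 * (-0.3420, -0.9397) = (-4.5571 + -3.9332, -0.7921 + -10.8065) = (-8.4903, -11.5986)
End effector: (-8.4903, -11.5986)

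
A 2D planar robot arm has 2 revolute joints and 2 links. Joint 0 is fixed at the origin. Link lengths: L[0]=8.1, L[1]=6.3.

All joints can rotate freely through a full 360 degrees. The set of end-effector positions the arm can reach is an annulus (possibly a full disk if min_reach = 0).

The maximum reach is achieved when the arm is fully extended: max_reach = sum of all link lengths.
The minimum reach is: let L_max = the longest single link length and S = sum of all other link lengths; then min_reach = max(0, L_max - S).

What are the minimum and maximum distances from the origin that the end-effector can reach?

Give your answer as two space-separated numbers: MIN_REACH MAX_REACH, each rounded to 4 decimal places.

Answer: 1.8000 14.4000

Derivation:
Link lengths: [8.1, 6.3]
max_reach = 8.1 + 6.3 = 14.4
L_max = max([8.1, 6.3]) = 8.1
S (sum of others) = 14.4 - 8.1 = 6.3
min_reach = max(0, 8.1 - 6.3) = max(0, 1.8) = 1.8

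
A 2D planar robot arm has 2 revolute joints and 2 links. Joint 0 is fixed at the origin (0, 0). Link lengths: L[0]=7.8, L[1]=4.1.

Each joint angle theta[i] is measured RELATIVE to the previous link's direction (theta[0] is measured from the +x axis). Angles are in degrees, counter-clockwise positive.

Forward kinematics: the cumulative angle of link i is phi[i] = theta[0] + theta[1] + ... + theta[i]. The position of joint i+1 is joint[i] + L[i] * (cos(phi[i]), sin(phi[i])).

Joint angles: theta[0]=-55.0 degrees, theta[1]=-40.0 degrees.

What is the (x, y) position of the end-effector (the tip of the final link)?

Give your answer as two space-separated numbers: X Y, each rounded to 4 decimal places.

joint[0] = (0.0000, 0.0000)  (base)
link 0: phi[0] = -55 = -55 deg
  cos(-55 deg) = 0.5736, sin(-55 deg) = -0.8192
  joint[1] = (0.0000, 0.0000) + 7.8 * (0.5736, -0.8192) = (0.0000 + 4.4739, 0.0000 + -6.3894) = (4.4739, -6.3894)
link 1: phi[1] = -55 + -40 = -95 deg
  cos(-95 deg) = -0.0872, sin(-95 deg) = -0.9962
  joint[2] = (4.4739, -6.3894) + 4.1 * (-0.0872, -0.9962) = (4.4739 + -0.3573, -6.3894 + -4.0844) = (4.1166, -10.4738)
End effector: (4.1166, -10.4738)

Answer: 4.1166 -10.4738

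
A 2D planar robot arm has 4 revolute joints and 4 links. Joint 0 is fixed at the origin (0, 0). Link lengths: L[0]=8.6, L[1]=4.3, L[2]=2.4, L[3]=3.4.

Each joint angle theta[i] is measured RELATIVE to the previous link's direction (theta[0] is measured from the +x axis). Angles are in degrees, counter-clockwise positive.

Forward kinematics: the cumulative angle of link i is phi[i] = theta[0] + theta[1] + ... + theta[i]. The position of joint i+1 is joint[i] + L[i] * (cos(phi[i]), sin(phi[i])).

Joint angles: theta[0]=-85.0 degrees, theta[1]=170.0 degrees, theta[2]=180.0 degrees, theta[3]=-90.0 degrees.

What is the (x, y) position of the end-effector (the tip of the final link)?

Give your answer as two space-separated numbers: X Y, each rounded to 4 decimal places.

joint[0] = (0.0000, 0.0000)  (base)
link 0: phi[0] = -85 = -85 deg
  cos(-85 deg) = 0.0872, sin(-85 deg) = -0.9962
  joint[1] = (0.0000, 0.0000) + 8.6 * (0.0872, -0.9962) = (0.0000 + 0.7495, 0.0000 + -8.5673) = (0.7495, -8.5673)
link 1: phi[1] = -85 + 170 = 85 deg
  cos(85 deg) = 0.0872, sin(85 deg) = 0.9962
  joint[2] = (0.7495, -8.5673) + 4.3 * (0.0872, 0.9962) = (0.7495 + 0.3748, -8.5673 + 4.2836) = (1.1243, -4.2836)
link 2: phi[2] = -85 + 170 + 180 = 265 deg
  cos(265 deg) = -0.0872, sin(265 deg) = -0.9962
  joint[3] = (1.1243, -4.2836) + 2.4 * (-0.0872, -0.9962) = (1.1243 + -0.2092, -4.2836 + -2.3909) = (0.9151, -6.6745)
link 3: phi[3] = -85 + 170 + 180 + -90 = 175 deg
  cos(175 deg) = -0.9962, sin(175 deg) = 0.0872
  joint[4] = (0.9151, -6.6745) + 3.4 * (-0.9962, 0.0872) = (0.9151 + -3.3871, -6.6745 + 0.2963) = (-2.4719, -6.3782)
End effector: (-2.4719, -6.3782)

Answer: -2.4719 -6.3782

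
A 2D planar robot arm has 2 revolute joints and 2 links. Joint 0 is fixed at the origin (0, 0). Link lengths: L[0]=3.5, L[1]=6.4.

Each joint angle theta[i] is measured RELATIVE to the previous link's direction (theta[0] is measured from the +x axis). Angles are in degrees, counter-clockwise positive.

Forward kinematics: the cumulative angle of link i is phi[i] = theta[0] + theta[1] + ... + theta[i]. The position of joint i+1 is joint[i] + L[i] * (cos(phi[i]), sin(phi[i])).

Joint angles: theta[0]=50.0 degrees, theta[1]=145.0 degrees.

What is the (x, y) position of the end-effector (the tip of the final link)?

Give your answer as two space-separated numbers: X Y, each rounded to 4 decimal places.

Answer: -3.9322 1.0247

Derivation:
joint[0] = (0.0000, 0.0000)  (base)
link 0: phi[0] = 50 = 50 deg
  cos(50 deg) = 0.6428, sin(50 deg) = 0.7660
  joint[1] = (0.0000, 0.0000) + 3.5 * (0.6428, 0.7660) = (0.0000 + 2.2498, 0.0000 + 2.6812) = (2.2498, 2.6812)
link 1: phi[1] = 50 + 145 = 195 deg
  cos(195 deg) = -0.9659, sin(195 deg) = -0.2588
  joint[2] = (2.2498, 2.6812) + 6.4 * (-0.9659, -0.2588) = (2.2498 + -6.1819, 2.6812 + -1.6564) = (-3.9322, 1.0247)
End effector: (-3.9322, 1.0247)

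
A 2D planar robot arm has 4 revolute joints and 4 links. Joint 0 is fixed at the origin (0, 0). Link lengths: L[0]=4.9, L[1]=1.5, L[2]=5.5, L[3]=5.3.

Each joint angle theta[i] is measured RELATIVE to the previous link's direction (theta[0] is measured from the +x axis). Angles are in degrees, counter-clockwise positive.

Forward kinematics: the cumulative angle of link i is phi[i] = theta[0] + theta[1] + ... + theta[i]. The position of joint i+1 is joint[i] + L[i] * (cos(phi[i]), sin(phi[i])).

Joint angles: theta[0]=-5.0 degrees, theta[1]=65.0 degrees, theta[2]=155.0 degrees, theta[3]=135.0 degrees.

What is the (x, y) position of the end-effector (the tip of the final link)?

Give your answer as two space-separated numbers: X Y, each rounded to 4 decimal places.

Answer: 6.3455 -3.2030

Derivation:
joint[0] = (0.0000, 0.0000)  (base)
link 0: phi[0] = -5 = -5 deg
  cos(-5 deg) = 0.9962, sin(-5 deg) = -0.0872
  joint[1] = (0.0000, 0.0000) + 4.9 * (0.9962, -0.0872) = (0.0000 + 4.8814, 0.0000 + -0.4271) = (4.8814, -0.4271)
link 1: phi[1] = -5 + 65 = 60 deg
  cos(60 deg) = 0.5000, sin(60 deg) = 0.8660
  joint[2] = (4.8814, -0.4271) + 1.5 * (0.5000, 0.8660) = (4.8814 + 0.7500, -0.4271 + 1.2990) = (5.6314, 0.8720)
link 2: phi[2] = -5 + 65 + 155 = 215 deg
  cos(215 deg) = -0.8192, sin(215 deg) = -0.5736
  joint[3] = (5.6314, 0.8720) + 5.5 * (-0.8192, -0.5736) = (5.6314 + -4.5053, 0.8720 + -3.1547) = (1.1260, -2.2827)
link 3: phi[3] = -5 + 65 + 155 + 135 = 350 deg
  cos(350 deg) = 0.9848, sin(350 deg) = -0.1736
  joint[4] = (1.1260, -2.2827) + 5.3 * (0.9848, -0.1736) = (1.1260 + 5.2195, -2.2827 + -0.9203) = (6.3455, -3.2030)
End effector: (6.3455, -3.2030)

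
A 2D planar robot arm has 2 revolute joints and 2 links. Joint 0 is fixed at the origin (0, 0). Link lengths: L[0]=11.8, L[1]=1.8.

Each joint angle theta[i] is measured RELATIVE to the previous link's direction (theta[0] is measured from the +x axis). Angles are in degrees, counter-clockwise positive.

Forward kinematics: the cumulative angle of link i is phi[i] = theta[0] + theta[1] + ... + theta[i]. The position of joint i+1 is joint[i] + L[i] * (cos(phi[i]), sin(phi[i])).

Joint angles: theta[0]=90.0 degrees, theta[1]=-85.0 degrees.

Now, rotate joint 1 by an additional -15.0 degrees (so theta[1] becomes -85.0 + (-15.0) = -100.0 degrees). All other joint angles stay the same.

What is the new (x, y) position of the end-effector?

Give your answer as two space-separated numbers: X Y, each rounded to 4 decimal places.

Answer: 1.7727 11.4874

Derivation:
joint[0] = (0.0000, 0.0000)  (base)
link 0: phi[0] = 90 = 90 deg
  cos(90 deg) = 0.0000, sin(90 deg) = 1.0000
  joint[1] = (0.0000, 0.0000) + 11.8 * (0.0000, 1.0000) = (0.0000 + 0.0000, 0.0000 + 11.8000) = (0.0000, 11.8000)
link 1: phi[1] = 90 + -100 = -10 deg
  cos(-10 deg) = 0.9848, sin(-10 deg) = -0.1736
  joint[2] = (0.0000, 11.8000) + 1.8 * (0.9848, -0.1736) = (0.0000 + 1.7727, 11.8000 + -0.3126) = (1.7727, 11.4874)
End effector: (1.7727, 11.4874)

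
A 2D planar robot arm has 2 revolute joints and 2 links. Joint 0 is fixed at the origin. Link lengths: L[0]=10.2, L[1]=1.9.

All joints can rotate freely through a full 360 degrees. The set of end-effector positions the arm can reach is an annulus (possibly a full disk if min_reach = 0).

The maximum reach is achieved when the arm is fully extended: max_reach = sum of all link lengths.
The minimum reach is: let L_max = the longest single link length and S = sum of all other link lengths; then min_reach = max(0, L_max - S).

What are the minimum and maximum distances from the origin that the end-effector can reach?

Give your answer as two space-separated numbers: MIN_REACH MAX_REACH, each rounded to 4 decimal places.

Link lengths: [10.2, 1.9]
max_reach = 10.2 + 1.9 = 12.1
L_max = max([10.2, 1.9]) = 10.2
S (sum of others) = 12.1 - 10.2 = 1.9
min_reach = max(0, 10.2 - 1.9) = max(0, 8.3) = 8.3

Answer: 8.3000 12.1000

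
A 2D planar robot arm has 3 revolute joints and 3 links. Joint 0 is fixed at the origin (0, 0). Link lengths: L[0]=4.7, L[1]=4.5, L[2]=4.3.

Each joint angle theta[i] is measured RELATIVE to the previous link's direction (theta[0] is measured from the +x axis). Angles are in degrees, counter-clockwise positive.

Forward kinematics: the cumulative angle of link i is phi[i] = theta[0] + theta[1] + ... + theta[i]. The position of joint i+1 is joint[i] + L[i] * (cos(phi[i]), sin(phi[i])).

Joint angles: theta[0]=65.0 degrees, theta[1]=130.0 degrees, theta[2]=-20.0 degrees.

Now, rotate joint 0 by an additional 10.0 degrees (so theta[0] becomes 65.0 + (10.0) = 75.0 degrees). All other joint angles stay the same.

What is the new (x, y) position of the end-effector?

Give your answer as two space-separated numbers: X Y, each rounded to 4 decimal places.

joint[0] = (0.0000, 0.0000)  (base)
link 0: phi[0] = 75 = 75 deg
  cos(75 deg) = 0.2588, sin(75 deg) = 0.9659
  joint[1] = (0.0000, 0.0000) + 4.7 * (0.2588, 0.9659) = (0.0000 + 1.2164, 0.0000 + 4.5399) = (1.2164, 4.5399)
link 1: phi[1] = 75 + 130 = 205 deg
  cos(205 deg) = -0.9063, sin(205 deg) = -0.4226
  joint[2] = (1.2164, 4.5399) + 4.5 * (-0.9063, -0.4226) = (1.2164 + -4.0784, 4.5399 + -1.9018) = (-2.8619, 2.6381)
link 2: phi[2] = 75 + 130 + -20 = 185 deg
  cos(185 deg) = -0.9962, sin(185 deg) = -0.0872
  joint[3] = (-2.8619, 2.6381) + 4.3 * (-0.9962, -0.0872) = (-2.8619 + -4.2836, 2.6381 + -0.3748) = (-7.1456, 2.2633)
End effector: (-7.1456, 2.2633)

Answer: -7.1456 2.2633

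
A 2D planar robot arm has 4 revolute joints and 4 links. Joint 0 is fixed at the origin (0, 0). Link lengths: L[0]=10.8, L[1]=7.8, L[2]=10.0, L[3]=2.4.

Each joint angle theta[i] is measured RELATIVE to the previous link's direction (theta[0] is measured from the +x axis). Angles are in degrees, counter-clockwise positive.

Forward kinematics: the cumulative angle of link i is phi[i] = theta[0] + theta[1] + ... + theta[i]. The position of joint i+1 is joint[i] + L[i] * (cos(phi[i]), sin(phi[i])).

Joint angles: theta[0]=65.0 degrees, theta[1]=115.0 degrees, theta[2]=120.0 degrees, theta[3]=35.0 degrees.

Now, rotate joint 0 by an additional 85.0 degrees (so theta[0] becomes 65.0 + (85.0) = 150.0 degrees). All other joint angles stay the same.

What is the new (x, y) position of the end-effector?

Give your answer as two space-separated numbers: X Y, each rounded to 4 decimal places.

joint[0] = (0.0000, 0.0000)  (base)
link 0: phi[0] = 150 = 150 deg
  cos(150 deg) = -0.8660, sin(150 deg) = 0.5000
  joint[1] = (0.0000, 0.0000) + 10.8 * (-0.8660, 0.5000) = (0.0000 + -9.3531, 0.0000 + 5.4000) = (-9.3531, 5.4000)
link 1: phi[1] = 150 + 115 = 265 deg
  cos(265 deg) = -0.0872, sin(265 deg) = -0.9962
  joint[2] = (-9.3531, 5.4000) + 7.8 * (-0.0872, -0.9962) = (-9.3531 + -0.6798, 5.4000 + -7.7703) = (-10.0329, -2.3703)
link 2: phi[2] = 150 + 115 + 120 = 385 deg
  cos(385 deg) = 0.9063, sin(385 deg) = 0.4226
  joint[3] = (-10.0329, -2.3703) + 10 * (0.9063, 0.4226) = (-10.0329 + 9.0631, -2.3703 + 4.2262) = (-0.9698, 1.8559)
link 3: phi[3] = 150 + 115 + 120 + 35 = 420 deg
  cos(420 deg) = 0.5000, sin(420 deg) = 0.8660
  joint[4] = (-0.9698, 1.8559) + 2.4 * (0.5000, 0.8660) = (-0.9698 + 1.2000, 1.8559 + 2.0785) = (0.2302, 3.9343)
End effector: (0.2302, 3.9343)

Answer: 0.2302 3.9343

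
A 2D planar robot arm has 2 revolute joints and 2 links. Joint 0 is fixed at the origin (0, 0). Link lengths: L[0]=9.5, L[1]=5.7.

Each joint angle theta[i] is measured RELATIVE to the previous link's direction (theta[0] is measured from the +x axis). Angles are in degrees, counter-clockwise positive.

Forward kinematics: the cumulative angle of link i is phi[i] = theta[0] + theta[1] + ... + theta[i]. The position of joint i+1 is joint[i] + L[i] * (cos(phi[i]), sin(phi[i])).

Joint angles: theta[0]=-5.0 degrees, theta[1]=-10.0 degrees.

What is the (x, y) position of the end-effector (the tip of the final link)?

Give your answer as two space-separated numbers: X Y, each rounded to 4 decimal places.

Answer: 14.9696 -2.3032

Derivation:
joint[0] = (0.0000, 0.0000)  (base)
link 0: phi[0] = -5 = -5 deg
  cos(-5 deg) = 0.9962, sin(-5 deg) = -0.0872
  joint[1] = (0.0000, 0.0000) + 9.5 * (0.9962, -0.0872) = (0.0000 + 9.4638, 0.0000 + -0.8280) = (9.4638, -0.8280)
link 1: phi[1] = -5 + -10 = -15 deg
  cos(-15 deg) = 0.9659, sin(-15 deg) = -0.2588
  joint[2] = (9.4638, -0.8280) + 5.7 * (0.9659, -0.2588) = (9.4638 + 5.5058, -0.8280 + -1.4753) = (14.9696, -2.3032)
End effector: (14.9696, -2.3032)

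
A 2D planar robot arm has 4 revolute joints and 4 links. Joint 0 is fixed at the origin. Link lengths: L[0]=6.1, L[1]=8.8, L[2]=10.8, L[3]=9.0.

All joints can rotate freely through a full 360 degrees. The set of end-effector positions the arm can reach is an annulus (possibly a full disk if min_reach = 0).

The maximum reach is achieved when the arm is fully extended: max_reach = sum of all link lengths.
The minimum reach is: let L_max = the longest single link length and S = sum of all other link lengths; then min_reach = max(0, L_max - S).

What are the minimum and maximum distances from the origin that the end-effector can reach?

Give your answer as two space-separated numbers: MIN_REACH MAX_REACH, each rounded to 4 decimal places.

Answer: 0.0000 34.7000

Derivation:
Link lengths: [6.1, 8.8, 10.8, 9.0]
max_reach = 6.1 + 8.8 + 10.8 + 9 = 34.7
L_max = max([6.1, 8.8, 10.8, 9.0]) = 10.8
S (sum of others) = 34.7 - 10.8 = 23.9
min_reach = max(0, 10.8 - 23.9) = max(0, -13.1) = 0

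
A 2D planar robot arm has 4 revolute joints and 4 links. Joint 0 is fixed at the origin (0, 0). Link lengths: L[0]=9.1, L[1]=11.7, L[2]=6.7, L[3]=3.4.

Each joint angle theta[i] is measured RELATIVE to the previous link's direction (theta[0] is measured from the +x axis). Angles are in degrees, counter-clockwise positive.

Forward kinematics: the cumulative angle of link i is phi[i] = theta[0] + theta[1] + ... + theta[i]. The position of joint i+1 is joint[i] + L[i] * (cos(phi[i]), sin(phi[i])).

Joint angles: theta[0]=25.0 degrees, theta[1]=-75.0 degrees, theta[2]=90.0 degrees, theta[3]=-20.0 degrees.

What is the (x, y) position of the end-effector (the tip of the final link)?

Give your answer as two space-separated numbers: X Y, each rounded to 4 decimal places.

joint[0] = (0.0000, 0.0000)  (base)
link 0: phi[0] = 25 = 25 deg
  cos(25 deg) = 0.9063, sin(25 deg) = 0.4226
  joint[1] = (0.0000, 0.0000) + 9.1 * (0.9063, 0.4226) = (0.0000 + 8.2474, 0.0000 + 3.8458) = (8.2474, 3.8458)
link 1: phi[1] = 25 + -75 = -50 deg
  cos(-50 deg) = 0.6428, sin(-50 deg) = -0.7660
  joint[2] = (8.2474, 3.8458) + 11.7 * (0.6428, -0.7660) = (8.2474 + 7.5206, 3.8458 + -8.9627) = (15.7680, -5.1169)
link 2: phi[2] = 25 + -75 + 90 = 40 deg
  cos(40 deg) = 0.7660, sin(40 deg) = 0.6428
  joint[3] = (15.7680, -5.1169) + 6.7 * (0.7660, 0.6428) = (15.7680 + 5.1325, -5.1169 + 4.3067) = (20.9005, -0.8102)
link 3: phi[3] = 25 + -75 + 90 + -20 = 20 deg
  cos(20 deg) = 0.9397, sin(20 deg) = 0.3420
  joint[4] = (20.9005, -0.8102) + 3.4 * (0.9397, 0.3420) = (20.9005 + 3.1950, -0.8102 + 1.1629) = (24.0955, 0.3527)
End effector: (24.0955, 0.3527)

Answer: 24.0955 0.3527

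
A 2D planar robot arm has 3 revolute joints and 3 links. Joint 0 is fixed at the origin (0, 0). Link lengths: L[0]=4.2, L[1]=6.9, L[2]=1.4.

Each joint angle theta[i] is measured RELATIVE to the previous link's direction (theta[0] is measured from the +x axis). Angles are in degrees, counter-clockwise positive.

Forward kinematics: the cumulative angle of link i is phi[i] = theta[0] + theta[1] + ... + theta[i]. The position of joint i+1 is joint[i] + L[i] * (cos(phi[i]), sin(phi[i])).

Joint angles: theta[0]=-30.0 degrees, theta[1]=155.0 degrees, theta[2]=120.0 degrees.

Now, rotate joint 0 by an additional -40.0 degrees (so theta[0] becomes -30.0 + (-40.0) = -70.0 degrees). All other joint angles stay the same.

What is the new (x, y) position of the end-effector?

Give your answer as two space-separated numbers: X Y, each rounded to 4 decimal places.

Answer: 0.7690 2.3354

Derivation:
joint[0] = (0.0000, 0.0000)  (base)
link 0: phi[0] = -70 = -70 deg
  cos(-70 deg) = 0.3420, sin(-70 deg) = -0.9397
  joint[1] = (0.0000, 0.0000) + 4.2 * (0.3420, -0.9397) = (0.0000 + 1.4365, 0.0000 + -3.9467) = (1.4365, -3.9467)
link 1: phi[1] = -70 + 155 = 85 deg
  cos(85 deg) = 0.0872, sin(85 deg) = 0.9962
  joint[2] = (1.4365, -3.9467) + 6.9 * (0.0872, 0.9962) = (1.4365 + 0.6014, -3.9467 + 6.8737) = (2.0379, 2.9270)
link 2: phi[2] = -70 + 155 + 120 = 205 deg
  cos(205 deg) = -0.9063, sin(205 deg) = -0.4226
  joint[3] = (2.0379, 2.9270) + 1.4 * (-0.9063, -0.4226) = (2.0379 + -1.2688, 2.9270 + -0.5917) = (0.7690, 2.3354)
End effector: (0.7690, 2.3354)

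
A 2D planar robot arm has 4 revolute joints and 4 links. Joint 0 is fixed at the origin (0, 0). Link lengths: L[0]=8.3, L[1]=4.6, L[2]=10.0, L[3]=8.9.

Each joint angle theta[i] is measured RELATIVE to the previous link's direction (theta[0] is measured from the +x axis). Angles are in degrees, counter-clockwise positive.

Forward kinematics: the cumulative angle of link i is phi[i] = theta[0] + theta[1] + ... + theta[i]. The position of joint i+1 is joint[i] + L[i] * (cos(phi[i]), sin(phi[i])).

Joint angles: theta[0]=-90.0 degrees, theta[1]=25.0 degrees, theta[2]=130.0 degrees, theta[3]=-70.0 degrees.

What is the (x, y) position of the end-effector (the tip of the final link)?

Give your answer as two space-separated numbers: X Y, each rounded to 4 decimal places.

joint[0] = (0.0000, 0.0000)  (base)
link 0: phi[0] = -90 = -90 deg
  cos(-90 deg) = 0.0000, sin(-90 deg) = -1.0000
  joint[1] = (0.0000, 0.0000) + 8.3 * (0.0000, -1.0000) = (0.0000 + 0.0000, 0.0000 + -8.3000) = (0.0000, -8.3000)
link 1: phi[1] = -90 + 25 = -65 deg
  cos(-65 deg) = 0.4226, sin(-65 deg) = -0.9063
  joint[2] = (0.0000, -8.3000) + 4.6 * (0.4226, -0.9063) = (0.0000 + 1.9440, -8.3000 + -4.1690) = (1.9440, -12.4690)
link 2: phi[2] = -90 + 25 + 130 = 65 deg
  cos(65 deg) = 0.4226, sin(65 deg) = 0.9063
  joint[3] = (1.9440, -12.4690) + 10 * (0.4226, 0.9063) = (1.9440 + 4.2262, -12.4690 + 9.0631) = (6.1702, -3.4059)
link 3: phi[3] = -90 + 25 + 130 + -70 = -5 deg
  cos(-5 deg) = 0.9962, sin(-5 deg) = -0.0872
  joint[4] = (6.1702, -3.4059) + 8.9 * (0.9962, -0.0872) = (6.1702 + 8.8661, -3.4059 + -0.7757) = (15.0364, -4.1816)
End effector: (15.0364, -4.1816)

Answer: 15.0364 -4.1816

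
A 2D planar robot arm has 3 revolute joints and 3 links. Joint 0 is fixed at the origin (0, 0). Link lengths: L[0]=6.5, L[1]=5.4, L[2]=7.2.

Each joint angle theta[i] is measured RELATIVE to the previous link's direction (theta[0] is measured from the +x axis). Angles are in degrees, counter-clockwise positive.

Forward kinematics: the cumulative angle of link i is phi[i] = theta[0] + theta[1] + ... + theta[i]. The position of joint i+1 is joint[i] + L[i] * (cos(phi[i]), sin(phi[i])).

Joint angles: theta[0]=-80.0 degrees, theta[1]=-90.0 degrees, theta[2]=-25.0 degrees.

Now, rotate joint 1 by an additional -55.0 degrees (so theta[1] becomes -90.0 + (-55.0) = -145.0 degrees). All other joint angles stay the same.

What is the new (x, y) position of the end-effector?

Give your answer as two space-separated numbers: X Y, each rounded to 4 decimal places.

Answer: -5.1522 4.1829

Derivation:
joint[0] = (0.0000, 0.0000)  (base)
link 0: phi[0] = -80 = -80 deg
  cos(-80 deg) = 0.1736, sin(-80 deg) = -0.9848
  joint[1] = (0.0000, 0.0000) + 6.5 * (0.1736, -0.9848) = (0.0000 + 1.1287, 0.0000 + -6.4013) = (1.1287, -6.4013)
link 1: phi[1] = -80 + -145 = -225 deg
  cos(-225 deg) = -0.7071, sin(-225 deg) = 0.7071
  joint[2] = (1.1287, -6.4013) + 5.4 * (-0.7071, 0.7071) = (1.1287 + -3.8184, -6.4013 + 3.8184) = (-2.6897, -2.5829)
link 2: phi[2] = -80 + -145 + -25 = -250 deg
  cos(-250 deg) = -0.3420, sin(-250 deg) = 0.9397
  joint[3] = (-2.6897, -2.5829) + 7.2 * (-0.3420, 0.9397) = (-2.6897 + -2.4625, -2.5829 + 6.7658) = (-5.1522, 4.1829)
End effector: (-5.1522, 4.1829)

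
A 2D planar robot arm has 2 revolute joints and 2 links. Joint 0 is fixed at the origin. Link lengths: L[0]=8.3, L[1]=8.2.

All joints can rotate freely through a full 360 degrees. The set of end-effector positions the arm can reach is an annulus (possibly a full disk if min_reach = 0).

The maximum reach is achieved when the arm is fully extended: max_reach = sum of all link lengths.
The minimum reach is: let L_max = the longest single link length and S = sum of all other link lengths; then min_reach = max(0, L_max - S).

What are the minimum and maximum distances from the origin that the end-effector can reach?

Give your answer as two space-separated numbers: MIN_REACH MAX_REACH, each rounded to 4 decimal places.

Link lengths: [8.3, 8.2]
max_reach = 8.3 + 8.2 = 16.5
L_max = max([8.3, 8.2]) = 8.3
S (sum of others) = 16.5 - 8.3 = 8.2
min_reach = max(0, 8.3 - 8.2) = max(0, 0.1) = 0.1

Answer: 0.1000 16.5000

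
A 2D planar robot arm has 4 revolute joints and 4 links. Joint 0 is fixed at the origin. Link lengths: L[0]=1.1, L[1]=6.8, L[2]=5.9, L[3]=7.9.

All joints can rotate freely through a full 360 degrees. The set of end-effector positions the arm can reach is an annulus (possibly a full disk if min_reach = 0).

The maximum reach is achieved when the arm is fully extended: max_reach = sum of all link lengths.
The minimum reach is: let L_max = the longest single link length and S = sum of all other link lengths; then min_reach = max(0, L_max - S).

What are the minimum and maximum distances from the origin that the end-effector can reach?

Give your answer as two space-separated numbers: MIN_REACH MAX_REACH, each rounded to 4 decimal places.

Answer: 0.0000 21.7000

Derivation:
Link lengths: [1.1, 6.8, 5.9, 7.9]
max_reach = 1.1 + 6.8 + 5.9 + 7.9 = 21.7
L_max = max([1.1, 6.8, 5.9, 7.9]) = 7.9
S (sum of others) = 21.7 - 7.9 = 13.8
min_reach = max(0, 7.9 - 13.8) = max(0, -5.9) = 0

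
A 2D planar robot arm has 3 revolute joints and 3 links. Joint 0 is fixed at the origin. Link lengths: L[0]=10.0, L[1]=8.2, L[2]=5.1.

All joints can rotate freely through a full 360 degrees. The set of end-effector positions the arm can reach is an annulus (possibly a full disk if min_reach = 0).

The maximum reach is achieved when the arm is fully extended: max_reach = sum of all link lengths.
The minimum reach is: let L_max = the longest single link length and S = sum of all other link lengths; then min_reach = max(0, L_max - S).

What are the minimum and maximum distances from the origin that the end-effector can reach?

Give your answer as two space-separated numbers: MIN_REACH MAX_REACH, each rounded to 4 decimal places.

Answer: 0.0000 23.3000

Derivation:
Link lengths: [10.0, 8.2, 5.1]
max_reach = 10 + 8.2 + 5.1 = 23.3
L_max = max([10.0, 8.2, 5.1]) = 10
S (sum of others) = 23.3 - 10 = 13.3
min_reach = max(0, 10 - 13.3) = max(0, -3.3) = 0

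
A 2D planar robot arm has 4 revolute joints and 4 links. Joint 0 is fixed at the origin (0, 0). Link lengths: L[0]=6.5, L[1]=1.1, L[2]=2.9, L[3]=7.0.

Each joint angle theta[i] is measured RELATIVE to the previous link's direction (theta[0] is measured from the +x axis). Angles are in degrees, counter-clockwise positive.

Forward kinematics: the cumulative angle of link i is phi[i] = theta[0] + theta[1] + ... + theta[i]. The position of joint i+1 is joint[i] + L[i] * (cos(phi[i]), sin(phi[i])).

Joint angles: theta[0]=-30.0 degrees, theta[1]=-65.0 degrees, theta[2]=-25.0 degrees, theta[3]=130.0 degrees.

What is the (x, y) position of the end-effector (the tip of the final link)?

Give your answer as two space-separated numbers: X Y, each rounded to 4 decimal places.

joint[0] = (0.0000, 0.0000)  (base)
link 0: phi[0] = -30 = -30 deg
  cos(-30 deg) = 0.8660, sin(-30 deg) = -0.5000
  joint[1] = (0.0000, 0.0000) + 6.5 * (0.8660, -0.5000) = (0.0000 + 5.6292, 0.0000 + -3.2500) = (5.6292, -3.2500)
link 1: phi[1] = -30 + -65 = -95 deg
  cos(-95 deg) = -0.0872, sin(-95 deg) = -0.9962
  joint[2] = (5.6292, -3.2500) + 1.1 * (-0.0872, -0.9962) = (5.6292 + -0.0959, -3.2500 + -1.0958) = (5.5333, -4.3458)
link 2: phi[2] = -30 + -65 + -25 = -120 deg
  cos(-120 deg) = -0.5000, sin(-120 deg) = -0.8660
  joint[3] = (5.5333, -4.3458) + 2.9 * (-0.5000, -0.8660) = (5.5333 + -1.4500, -4.3458 + -2.5115) = (4.0833, -6.8573)
link 3: phi[3] = -30 + -65 + -25 + 130 = 10 deg
  cos(10 deg) = 0.9848, sin(10 deg) = 0.1736
  joint[4] = (4.0833, -6.8573) + 7 * (0.9848, 0.1736) = (4.0833 + 6.8937, -6.8573 + 1.2155) = (10.9769, -5.6418)
End effector: (10.9769, -5.6418)

Answer: 10.9769 -5.6418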